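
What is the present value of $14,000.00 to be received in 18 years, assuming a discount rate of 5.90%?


Present value formula: PV = FV / (1 + r)^t
PV = $14,000.00 / (1 + 0.059)^18
PV = $14,000.00 / 2.806256
PV = $4,988.85

PV = FV / (1 + r)^t = $4,988.85


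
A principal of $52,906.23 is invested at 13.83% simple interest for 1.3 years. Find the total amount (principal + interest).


Total amount formula: A = P(1 + rt) = P + P·r·t
Interest: I = P × r × t = $52,906.23 × 0.1383 × 1.3 = $9,512.01
A = P + I = $52,906.23 + $9,512.01 = $62,418.24

A = P + I = P(1 + rt) = $62,418.24


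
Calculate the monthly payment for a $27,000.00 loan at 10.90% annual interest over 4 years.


Loan payment formula: PMT = PV × r / (1 − (1 + r)^(−n))
Monthly rate r = 0.109/12 ≈ 0.00908333, n = 48 months
Denominator: 1 − (1 + 0.109/12)^(−48) = 0.352108
PMT = $27,000.00 × (0.109/12) / 0.352108
PMT = $696.52 per month

PMT = PV × r / (1-(1+r)^(-n)) = $696.52/month


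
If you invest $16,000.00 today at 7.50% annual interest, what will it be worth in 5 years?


Future value formula: FV = PV × (1 + r)^t
FV = $16,000.00 × (1 + 0.075)^5
FV = $16,000.00 × 1.4356293
FV = $22,970.07

FV = PV × (1 + r)^t = $22,970.07


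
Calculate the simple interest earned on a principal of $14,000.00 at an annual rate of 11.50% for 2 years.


Simple interest formula: I = P × r × t
I = $14,000.00 × 0.115 × 2
I = $3,220.00

I = P × r × t = $3,220.00


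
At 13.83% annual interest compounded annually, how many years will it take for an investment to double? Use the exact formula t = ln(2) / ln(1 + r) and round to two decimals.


Doubling condition: (1 + r)^t = 2
Take ln of both sides: t × ln(1 + r) = ln(2)
t = ln(2) / ln(1 + r)
t = 0.693147 / 0.129536
t = 5.35

t = ln(2) / ln(1 + r) = 5.35 years


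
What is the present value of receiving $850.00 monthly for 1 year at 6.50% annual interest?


Present value of an ordinary annuity: PV = PMT × (1 − (1 + r)^(−n)) / r
Monthly rate r = 0.065/12 ≈ 0.00541667, n = 12
PV = $850.00 × (1 − (1 + 0.065/12)^(−12)) / (0.065/12)
PV = $850.00 × 11.587967
PV = $9,849.77

PV = PMT × (1-(1+r)^(-n))/r = $9,849.77


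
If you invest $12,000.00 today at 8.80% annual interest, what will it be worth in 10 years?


Future value formula: FV = PV × (1 + r)^t
FV = $12,000.00 × (1 + 0.088)^10
FV = $12,000.00 × 2.3242827
FV = $27,891.39

FV = PV × (1 + r)^t = $27,891.39


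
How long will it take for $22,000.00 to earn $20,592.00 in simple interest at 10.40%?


Rearrange the simple interest formula for t:
I = P × r × t  ⇒  t = I / (P × r)
t = $20,592.00 / ($22,000.00 × 0.104)
t = 9

t = I/(P×r) = 9 years


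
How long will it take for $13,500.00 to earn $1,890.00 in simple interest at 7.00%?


Rearrange the simple interest formula for t:
I = P × r × t  ⇒  t = I / (P × r)
t = $1,890.00 / ($13,500.00 × 0.07)
t = 2

t = I/(P×r) = 2 years


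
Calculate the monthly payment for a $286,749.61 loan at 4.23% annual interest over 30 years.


Loan payment formula: PMT = PV × r / (1 − (1 + r)^(−n))
Monthly rate r = 0.0423/12 = 0.003525, n = 360 months
Denominator: 1 − (1 + 0.0423/12)^(−360) = 0.718259
PMT = $286,749.61 × (0.0423/12) / 0.718259
PMT = $1,407.28 per month

PMT = PV × r / (1-(1+r)^(-n)) = $1,407.28/month


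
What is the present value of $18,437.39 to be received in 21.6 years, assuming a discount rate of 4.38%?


Present value formula: PV = FV / (1 + r)^t
PV = $18,437.39 / (1 + 0.0438)^21.6
PV = $18,437.39 / 2.524257
PV = $7,304.09

PV = FV / (1 + r)^t = $7,304.09


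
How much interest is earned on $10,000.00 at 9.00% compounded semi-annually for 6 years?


Compound interest earned = final amount − principal.
A = P(1 + r/n)^(nt) = $10,000.00 × (1 + 0.09/2)^(2 × 6) = $16,958.81
Interest = A − P = $16,958.81 − $10,000.00 = $6,958.81

Interest = A - P = $6,958.81


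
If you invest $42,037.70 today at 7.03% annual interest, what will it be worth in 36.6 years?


Future value formula: FV = PV × (1 + r)^t
FV = $42,037.70 × (1 + 0.0703)^36.6
FV = $42,037.70 × 12.019938
FV = $505,290.55

FV = PV × (1 + r)^t = $505,290.55


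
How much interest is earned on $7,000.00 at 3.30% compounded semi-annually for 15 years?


Compound interest earned = final amount − principal.
A = P(1 + r/n)^(nt) = $7,000.00 × (1 + 0.033/2)^(2 × 15) = $11,437.20
Interest = A − P = $11,437.20 − $7,000.00 = $4,437.20

Interest = A - P = $4,437.20


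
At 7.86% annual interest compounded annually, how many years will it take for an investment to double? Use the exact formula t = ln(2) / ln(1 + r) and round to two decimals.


Doubling condition: (1 + r)^t = 2
Take ln of both sides: t × ln(1 + r) = ln(2)
t = ln(2) / ln(1 + r)
t = 0.693147 / 0.075664
t = 9.16

t = ln(2) / ln(1 + r) = 9.16 years


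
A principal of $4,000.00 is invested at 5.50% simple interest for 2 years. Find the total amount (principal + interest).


Total amount formula: A = P(1 + rt) = P + P·r·t
Interest: I = P × r × t = $4,000.00 × 0.055 × 2 = $440.00
A = P + I = $4,000.00 + $440.00 = $4,440.00

A = P + I = P(1 + rt) = $4,440.00


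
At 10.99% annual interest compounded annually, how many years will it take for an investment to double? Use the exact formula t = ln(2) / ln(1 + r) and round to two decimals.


Doubling condition: (1 + r)^t = 2
Take ln of both sides: t × ln(1 + r) = ln(2)
t = ln(2) / ln(1 + r)
t = 0.693147 / 0.104270
t = 6.65

t = ln(2) / ln(1 + r) = 6.65 years


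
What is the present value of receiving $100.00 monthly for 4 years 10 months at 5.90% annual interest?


Present value of an ordinary annuity: PV = PMT × (1 − (1 + r)^(−n)) / r
Monthly rate r = 0.059/12 ≈ 0.00491667, n = 58
PV = $100.00 × (1 − (1 + 0.059/12)^(−58)) / (0.059/12)
PV = $100.00 × 50.356375
PV = $5,035.64

PV = PMT × (1-(1+r)^(-n))/r = $5,035.64


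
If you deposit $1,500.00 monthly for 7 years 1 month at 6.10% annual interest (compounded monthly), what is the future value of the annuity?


Future value of an ordinary annuity: FV = PMT × ((1 + r)^n − 1) / r
Monthly rate r = 0.061/12 ≈ 0.00508333, n = 85
FV = $1,500.00 × ((1 + 0.061/12)^85 − 1) / (0.061/12)
FV = $1,500.00 × 105.989186
FV = $158,983.78

FV = PMT × ((1+r)^n - 1)/r = $158,983.78


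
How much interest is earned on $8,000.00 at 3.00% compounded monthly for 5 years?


Compound interest earned = final amount − principal.
A = P(1 + r/n)^(nt) = $8,000.00 × (1 + 0.03/12)^(12 × 5) = $9,292.93
Interest = A − P = $9,292.93 − $8,000.00 = $1,292.93

Interest = A - P = $1,292.93


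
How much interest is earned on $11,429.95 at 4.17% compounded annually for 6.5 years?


Compound interest earned = final amount − principal.
A = P(1 + r/n)^(nt) = $11,429.95 × (1 + 0.0417/1)^(1 × 6.5) = $14,906.36
Interest = A − P = $14,906.36 − $11,429.95 = $3,476.41

Interest = A - P = $3,476.41


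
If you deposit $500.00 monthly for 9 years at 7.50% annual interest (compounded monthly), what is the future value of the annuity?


Future value of an ordinary annuity: FV = PMT × ((1 + r)^n − 1) / r
Monthly rate r = 0.075/12 = 0.00625, n = 108
FV = $500.00 × ((1 + 0.075/12)^108 − 1) / (0.075/12)
FV = $500.00 × 153.585857
FV = $76,792.93

FV = PMT × ((1+r)^n - 1)/r = $76,792.93


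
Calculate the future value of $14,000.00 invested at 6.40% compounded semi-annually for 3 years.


Compound interest formula: A = P(1 + r/n)^(nt)
A = $14,000.00 × (1 + 0.064/2)^(2 × 3)
Growth factor: (1 + 0.064/2)^6 = 1.2080313
A = $14,000.00 × 1.2080313
A = $16,912.44

A = P(1 + r/n)^(nt) = $16,912.44


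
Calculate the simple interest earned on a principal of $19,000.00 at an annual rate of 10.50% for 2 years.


Simple interest formula: I = P × r × t
I = $19,000.00 × 0.105 × 2
I = $3,990.00

I = P × r × t = $3,990.00


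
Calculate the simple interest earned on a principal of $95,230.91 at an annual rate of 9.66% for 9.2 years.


Simple interest formula: I = P × r × t
I = $95,230.91 × 0.0966 × 9.2
I = $84,633.61

I = P × r × t = $84,633.61


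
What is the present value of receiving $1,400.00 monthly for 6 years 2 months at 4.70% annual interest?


Present value of an ordinary annuity: PV = PMT × (1 − (1 + r)^(−n)) / r
Monthly rate r = 0.047/12 ≈ 0.00391667, n = 74
PV = $1,400.00 × (1 − (1 + 0.047/12)^(−74)) / (0.047/12)
PV = $1,400.00 × 64.133086
PV = $89,786.32

PV = PMT × (1-(1+r)^(-n))/r = $89,786.32


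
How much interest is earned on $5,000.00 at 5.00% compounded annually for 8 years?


Compound interest earned = final amount − principal.
A = P(1 + r/n)^(nt) = $5,000.00 × (1 + 0.05/1)^(1 × 8) = $7,387.28
Interest = A − P = $7,387.28 − $5,000.00 = $2,387.28

Interest = A - P = $2,387.28


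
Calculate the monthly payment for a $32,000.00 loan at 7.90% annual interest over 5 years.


Loan payment formula: PMT = PV × r / (1 − (1 + r)^(−n))
Monthly rate r = 0.079/12 ≈ 0.00658333, n = 60 months
Denominator: 1 − (1 + 0.079/12)^(−60) = 0.325447
PMT = $32,000.00 × (0.079/12) / 0.325447
PMT = $647.31 per month

PMT = PV × r / (1-(1+r)^(-n)) = $647.31/month


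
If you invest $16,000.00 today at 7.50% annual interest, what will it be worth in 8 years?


Future value formula: FV = PV × (1 + r)^t
FV = $16,000.00 × (1 + 0.075)^8
FV = $16,000.00 × 1.783478
FV = $28,535.65

FV = PV × (1 + r)^t = $28,535.65


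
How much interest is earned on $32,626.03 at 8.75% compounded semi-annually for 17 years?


Compound interest earned = final amount − principal.
A = P(1 + r/n)^(nt) = $32,626.03 × (1 + 0.0875/2)^(2 × 17) = $139,908.74
Interest = A − P = $139,908.74 − $32,626.03 = $107,282.71

Interest = A - P = $107,282.71


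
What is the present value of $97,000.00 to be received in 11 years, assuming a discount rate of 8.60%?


Present value formula: PV = FV / (1 + r)^t
PV = $97,000.00 / (1 + 0.086)^11
PV = $97,000.00 / 2.4781528
PV = $39,142.06

PV = FV / (1 + r)^t = $39,142.06


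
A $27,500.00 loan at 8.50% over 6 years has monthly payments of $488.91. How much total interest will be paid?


Total paid over the life of the loan = PMT × n.
Total paid = $488.91 × 72 = $35,201.52
Total interest = total paid − principal = $35,201.52 − $27,500.00 = $7,701.52

Total interest = (PMT × n) - PV = $7,701.52


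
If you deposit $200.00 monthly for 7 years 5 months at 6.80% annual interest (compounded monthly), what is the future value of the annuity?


Future value of an ordinary annuity: FV = PMT × ((1 + r)^n − 1) / r
Monthly rate r = 0.068/12 ≈ 0.00566667, n = 89
FV = $200.00 × ((1 + 0.068/12)^89 − 1) / (0.068/12)
FV = $200.00 × 115.328055
FV = $23,065.61

FV = PMT × ((1+r)^n - 1)/r = $23,065.61


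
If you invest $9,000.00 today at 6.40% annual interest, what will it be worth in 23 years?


Future value formula: FV = PV × (1 + r)^t
FV = $9,000.00 × (1 + 0.064)^23
FV = $9,000.00 × 4.165407
FV = $37,488.66

FV = PV × (1 + r)^t = $37,488.66


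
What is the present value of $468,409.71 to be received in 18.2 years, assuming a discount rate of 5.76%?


Present value formula: PV = FV / (1 + r)^t
PV = $468,409.71 / (1 + 0.0576)^18.2
PV = $468,409.71 / 2.77108755
PV = $169,034.61

PV = FV / (1 + r)^t = $169,034.61


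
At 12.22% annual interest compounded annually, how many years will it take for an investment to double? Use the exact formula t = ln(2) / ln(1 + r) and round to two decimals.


Doubling condition: (1 + r)^t = 2
Take ln of both sides: t × ln(1 + r) = ln(2)
t = ln(2) / ln(1 + r)
t = 0.693147 / 0.115291
t = 6.01

t = ln(2) / ln(1 + r) = 6.01 years


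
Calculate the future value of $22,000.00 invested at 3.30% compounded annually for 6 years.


Compound interest formula: A = P(1 + r/n)^(nt)
A = $22,000.00 × (1 + 0.033/1)^(1 × 6)
Growth factor: (1 + 0.033/1)^6 = 1.215072
A = $22,000.00 × 1.215072
A = $26,731.58

A = P(1 + r/n)^(nt) = $26,731.58


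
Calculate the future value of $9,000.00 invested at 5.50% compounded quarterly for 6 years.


Compound interest formula: A = P(1 + r/n)^(nt)
A = $9,000.00 × (1 + 0.055/4)^(4 × 6)
Growth factor: (1 + 0.055/4)^24 = 1.3878445
A = $9,000.00 × 1.3878445
A = $12,490.60

A = P(1 + r/n)^(nt) = $12,490.60


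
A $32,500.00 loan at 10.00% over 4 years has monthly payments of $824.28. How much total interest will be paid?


Total paid over the life of the loan = PMT × n.
Total paid = $824.28 × 48 = $39,565.44
Total interest = total paid − principal = $39,565.44 − $32,500.00 = $7,065.44

Total interest = (PMT × n) - PV = $7,065.44


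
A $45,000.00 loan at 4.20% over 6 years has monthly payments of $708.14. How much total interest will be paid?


Total paid over the life of the loan = PMT × n.
Total paid = $708.14 × 72 = $50,986.08
Total interest = total paid − principal = $50,986.08 − $45,000.00 = $5,986.08

Total interest = (PMT × n) - PV = $5,986.08


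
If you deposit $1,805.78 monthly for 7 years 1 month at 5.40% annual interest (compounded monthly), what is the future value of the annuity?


Future value of an ordinary annuity: FV = PMT × ((1 + r)^n − 1) / r
Monthly rate r = 0.054/12 = 0.0045, n = 85
FV = $1,805.78 × ((1 + 0.054/12)^85 − 1) / (0.054/12)
FV = $1,805.78 × 103.263902
FV = $186,471.89

FV = PMT × ((1+r)^n - 1)/r = $186,471.89


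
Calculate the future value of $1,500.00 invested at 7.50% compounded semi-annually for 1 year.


Compound interest formula: A = P(1 + r/n)^(nt)
A = $1,500.00 × (1 + 0.075/2)^(2 × 1)
Growth factor: (1 + 0.075/2)^2 = 1.076406
A = $1,500.00 × 1.076406
A = $1,614.61

A = P(1 + r/n)^(nt) = $1,614.61


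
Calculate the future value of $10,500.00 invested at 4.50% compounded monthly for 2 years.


Compound interest formula: A = P(1 + r/n)^(nt)
A = $10,500.00 × (1 + 0.045/12)^(12 × 2)
Growth factor: (1 + 0.045/12)^24 = 1.0939901
A = $10,500.00 × 1.0939901
A = $11,486.90

A = P(1 + r/n)^(nt) = $11,486.90


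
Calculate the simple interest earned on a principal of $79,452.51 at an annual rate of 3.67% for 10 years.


Simple interest formula: I = P × r × t
I = $79,452.51 × 0.0367 × 10
I = $29,159.07

I = P × r × t = $29,159.07


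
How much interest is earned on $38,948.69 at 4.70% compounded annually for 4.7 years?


Compound interest earned = final amount − principal.
A = P(1 + r/n)^(nt) = $38,948.69 × (1 + 0.047/1)^(1 × 4.7) = $48,332.83
Interest = A − P = $48,332.83 − $38,948.69 = $9,384.14

Interest = A - P = $9,384.14


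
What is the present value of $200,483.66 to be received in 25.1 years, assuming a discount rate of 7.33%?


Present value formula: PV = FV / (1 + r)^t
PV = $200,483.66 / (1 + 0.0733)^25.1
PV = $200,483.66 / 5.9033747
PV = $33,960.86

PV = FV / (1 + r)^t = $33,960.86


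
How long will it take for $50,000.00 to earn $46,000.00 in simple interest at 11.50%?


Rearrange the simple interest formula for t:
I = P × r × t  ⇒  t = I / (P × r)
t = $46,000.00 / ($50,000.00 × 0.115)
t = 8

t = I/(P×r) = 8 years


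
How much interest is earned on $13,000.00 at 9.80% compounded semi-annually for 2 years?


Compound interest earned = final amount − principal.
A = P(1 + r/n)^(nt) = $13,000.00 × (1 + 0.098/2)^(2 × 2) = $15,741.47
Interest = A − P = $15,741.47 − $13,000.00 = $2,741.47

Interest = A - P = $2,741.47


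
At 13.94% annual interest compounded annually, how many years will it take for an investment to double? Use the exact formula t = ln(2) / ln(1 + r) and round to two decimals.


Doubling condition: (1 + r)^t = 2
Take ln of both sides: t × ln(1 + r) = ln(2)
t = ln(2) / ln(1 + r)
t = 0.693147 / 0.130502
t = 5.31

t = ln(2) / ln(1 + r) = 5.31 years


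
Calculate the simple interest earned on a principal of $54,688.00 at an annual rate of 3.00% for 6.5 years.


Simple interest formula: I = P × r × t
I = $54,688.00 × 0.03 × 6.5
I = $10,664.16

I = P × r × t = $10,664.16


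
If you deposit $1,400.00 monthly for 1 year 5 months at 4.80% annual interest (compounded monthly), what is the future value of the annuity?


Future value of an ordinary annuity: FV = PMT × ((1 + r)^n − 1) / r
Monthly rate r = 0.048/12 = 0.004, n = 17
FV = $1,400.00 × ((1 + 0.048/12)^17 − 1) / (0.048/12)
FV = $1,400.00 × 17.555034
FV = $24,577.05

FV = PMT × ((1+r)^n - 1)/r = $24,577.05


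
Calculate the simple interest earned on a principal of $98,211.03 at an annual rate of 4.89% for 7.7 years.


Simple interest formula: I = P × r × t
I = $98,211.03 × 0.0489 × 7.7
I = $36,979.40

I = P × r × t = $36,979.40


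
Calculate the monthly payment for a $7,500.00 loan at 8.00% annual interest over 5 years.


Loan payment formula: PMT = PV × r / (1 − (1 + r)^(−n))
Monthly rate r = 0.08/12 ≈ 0.00666667, n = 60 months
Denominator: 1 − (1 + 0.08/12)^(−60) = 0.328790
PMT = $7,500.00 × (0.08/12) / 0.328790
PMT = $152.07 per month

PMT = PV × r / (1-(1+r)^(-n)) = $152.07/month


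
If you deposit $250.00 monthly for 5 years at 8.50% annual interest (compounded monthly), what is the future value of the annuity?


Future value of an ordinary annuity: FV = PMT × ((1 + r)^n − 1) / r
Monthly rate r = 0.085/12 ≈ 0.00708333, n = 60
FV = $250.00 × ((1 + 0.085/12)^60 − 1) / (0.085/12)
FV = $250.00 × 74.442437
FV = $18,610.61

FV = PMT × ((1+r)^n - 1)/r = $18,610.61


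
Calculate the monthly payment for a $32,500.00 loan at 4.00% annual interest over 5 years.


Loan payment formula: PMT = PV × r / (1 − (1 + r)^(−n))
Monthly rate r = 0.04/12 ≈ 0.00333333, n = 60 months
Denominator: 1 − (1 + 0.04/12)^(−60) = 0.180997
PMT = $32,500.00 × (0.04/12) / 0.180997
PMT = $598.54 per month

PMT = PV × r / (1-(1+r)^(-n)) = $598.54/month


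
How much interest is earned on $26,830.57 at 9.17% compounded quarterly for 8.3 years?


Compound interest earned = final amount − principal.
A = P(1 + r/n)^(nt) = $26,830.57 × (1 + 0.0917/4)^(4 × 8.3) = $56,943.46
Interest = A − P = $56,943.46 − $26,830.57 = $30,112.89

Interest = A - P = $30,112.89


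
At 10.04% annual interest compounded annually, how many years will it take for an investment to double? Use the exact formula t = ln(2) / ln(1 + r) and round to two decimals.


Doubling condition: (1 + r)^t = 2
Take ln of both sides: t × ln(1 + r) = ln(2)
t = ln(2) / ln(1 + r)
t = 0.693147 / 0.095674
t = 7.24

t = ln(2) / ln(1 + r) = 7.24 years


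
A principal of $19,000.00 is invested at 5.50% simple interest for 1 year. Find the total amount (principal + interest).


Total amount formula: A = P(1 + rt) = P + P·r·t
Interest: I = P × r × t = $19,000.00 × 0.055 × 1 = $1,045.00
A = P + I = $19,000.00 + $1,045.00 = $20,045.00

A = P + I = P(1 + rt) = $20,045.00


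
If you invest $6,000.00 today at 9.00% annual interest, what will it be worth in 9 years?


Future value formula: FV = PV × (1 + r)^t
FV = $6,000.00 × (1 + 0.09)^9
FV = $6,000.00 × 2.171893
FV = $13,031.36

FV = PV × (1 + r)^t = $13,031.36


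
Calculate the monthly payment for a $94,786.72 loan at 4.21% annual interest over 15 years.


Loan payment formula: PMT = PV × r / (1 − (1 + r)^(−n))
Monthly rate r = 0.0421/12 ≈ 0.00350833, n = 180 months
Denominator: 1 − (1 + 0.0421/12)^(−180) = 0.467618
PMT = $94,786.72 × (0.0421/12) / 0.467618
PMT = $711.14 per month

PMT = PV × r / (1-(1+r)^(-n)) = $711.14/month


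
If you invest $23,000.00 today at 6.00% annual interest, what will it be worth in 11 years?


Future value formula: FV = PV × (1 + r)^t
FV = $23,000.00 × (1 + 0.06)^11
FV = $23,000.00 × 1.8982986
FV = $43,660.87

FV = PV × (1 + r)^t = $43,660.87


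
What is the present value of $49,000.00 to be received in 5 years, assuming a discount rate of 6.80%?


Present value formula: PV = FV / (1 + r)^t
PV = $49,000.00 / (1 + 0.068)^5
PV = $49,000.00 / 1.3894927
PV = $35,264.67

PV = FV / (1 + r)^t = $35,264.67


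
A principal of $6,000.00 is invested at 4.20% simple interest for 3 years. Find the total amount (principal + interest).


Total amount formula: A = P(1 + rt) = P + P·r·t
Interest: I = P × r × t = $6,000.00 × 0.042 × 3 = $756.00
A = P + I = $6,000.00 + $756.00 = $6,756.00

A = P + I = P(1 + rt) = $6,756.00


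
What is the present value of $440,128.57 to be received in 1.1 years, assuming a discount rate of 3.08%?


Present value formula: PV = FV / (1 + r)^t
PV = $440,128.57 / (1 + 0.0308)^1.1
PV = $440,128.57 / 1.0339317
PV = $425,684.38

PV = FV / (1 + r)^t = $425,684.38


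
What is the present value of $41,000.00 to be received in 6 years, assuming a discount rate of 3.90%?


Present value formula: PV = FV / (1 + r)^t
PV = $41,000.00 / (1 + 0.039)^6
PV = $41,000.00 / 1.2580366
PV = $32,590.47

PV = FV / (1 + r)^t = $32,590.47


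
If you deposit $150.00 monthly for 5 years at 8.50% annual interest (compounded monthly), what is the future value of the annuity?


Future value of an ordinary annuity: FV = PMT × ((1 + r)^n − 1) / r
Monthly rate r = 0.085/12 ≈ 0.00708333, n = 60
FV = $150.00 × ((1 + 0.085/12)^60 − 1) / (0.085/12)
FV = $150.00 × 74.442437
FV = $11,166.37

FV = PMT × ((1+r)^n - 1)/r = $11,166.37


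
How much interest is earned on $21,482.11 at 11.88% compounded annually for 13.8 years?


Compound interest earned = final amount − principal.
A = P(1 + r/n)^(nt) = $21,482.11 × (1 + 0.1188/1)^(1 × 13.8) = $101,125.54
Interest = A − P = $101,125.54 − $21,482.11 = $79,643.43

Interest = A - P = $79,643.43


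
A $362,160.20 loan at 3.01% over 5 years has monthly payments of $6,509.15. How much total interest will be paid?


Total paid over the life of the loan = PMT × n.
Total paid = $6,509.15 × 60 = $390,549.00
Total interest = total paid − principal = $390,549.00 − $362,160.20 = $28,388.80

Total interest = (PMT × n) - PV = $28,388.80


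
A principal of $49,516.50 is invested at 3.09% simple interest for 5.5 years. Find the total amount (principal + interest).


Total amount formula: A = P(1 + rt) = P + P·r·t
Interest: I = P × r × t = $49,516.50 × 0.0309 × 5.5 = $8,415.33
A = P + I = $49,516.50 + $8,415.33 = $57,931.83

A = P + I = P(1 + rt) = $57,931.83


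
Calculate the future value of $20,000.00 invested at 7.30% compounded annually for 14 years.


Compound interest formula: A = P(1 + r/n)^(nt)
A = $20,000.00 × (1 + 0.073/1)^(1 × 14)
Growth factor: (1 + 0.073/1)^14 = 2.681613
A = $20,000.00 × 2.681613
A = $53,632.26

A = P(1 + r/n)^(nt) = $53,632.26


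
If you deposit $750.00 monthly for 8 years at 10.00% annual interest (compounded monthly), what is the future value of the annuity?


Future value of an ordinary annuity: FV = PMT × ((1 + r)^n − 1) / r
Monthly rate r = 0.1/12 ≈ 0.00833333, n = 96
FV = $750.00 × ((1 + 0.1/12)^96 − 1) / (0.1/12)
FV = $750.00 × 146.181076
FV = $109,635.81

FV = PMT × ((1+r)^n - 1)/r = $109,635.81


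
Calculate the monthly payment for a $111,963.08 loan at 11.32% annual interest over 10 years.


Loan payment formula: PMT = PV × r / (1 − (1 + r)^(−n))
Monthly rate r = 0.1132/12 ≈ 0.00943333, n = 120 months
Denominator: 1 − (1 + 0.1132/12)^(−120) = 0.675897
PMT = $111,963.08 × (0.1132/12) / 0.675897
PMT = $1,562.64 per month

PMT = PV × r / (1-(1+r)^(-n)) = $1,562.64/month


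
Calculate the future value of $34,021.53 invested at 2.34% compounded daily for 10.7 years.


Compound interest formula: A = P(1 + r/n)^(nt)
A = $34,021.53 × (1 + 0.0234/365)^(365 × 10.7)
Growth factor: (1 + 0.0234/365)^3905.5 = 1.284503
A = $34,021.53 × 1.284503
A = $43,700.76

A = P(1 + r/n)^(nt) = $43,700.76


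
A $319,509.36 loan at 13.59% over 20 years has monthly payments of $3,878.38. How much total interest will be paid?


Total paid over the life of the loan = PMT × n.
Total paid = $3,878.38 × 240 = $930,811.20
Total interest = total paid − principal = $930,811.20 − $319,509.36 = $611,301.84

Total interest = (PMT × n) - PV = $611,301.84


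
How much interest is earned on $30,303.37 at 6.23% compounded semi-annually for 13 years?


Compound interest earned = final amount − principal.
A = P(1 + r/n)^(nt) = $30,303.37 × (1 + 0.0623/2)^(2 × 13) = $67,275.81
Interest = A − P = $67,275.81 − $30,303.37 = $36,972.44

Interest = A - P = $36,972.44


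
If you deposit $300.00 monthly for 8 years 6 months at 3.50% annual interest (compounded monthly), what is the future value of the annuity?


Future value of an ordinary annuity: FV = PMT × ((1 + r)^n − 1) / r
Monthly rate r = 0.035/12 ≈ 0.00291667, n = 102
FV = $300.00 × ((1 + 0.035/12)^102 − 1) / (0.035/12)
FV = $300.00 × 118.596156
FV = $35,578.85

FV = PMT × ((1+r)^n - 1)/r = $35,578.85


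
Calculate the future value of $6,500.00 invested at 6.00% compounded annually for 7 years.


Compound interest formula: A = P(1 + r/n)^(nt)
A = $6,500.00 × (1 + 0.06/1)^(1 × 7)
Growth factor: (1 + 0.06/1)^7 = 1.5036303
A = $6,500.00 × 1.5036303
A = $9,773.60

A = P(1 + r/n)^(nt) = $9,773.60


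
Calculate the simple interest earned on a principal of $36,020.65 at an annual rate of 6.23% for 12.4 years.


Simple interest formula: I = P × r × t
I = $36,020.65 × 0.0623 × 12.4
I = $27,826.67

I = P × r × t = $27,826.67


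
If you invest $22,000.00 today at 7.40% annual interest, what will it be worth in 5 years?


Future value formula: FV = PV × (1 + r)^t
FV = $22,000.00 × (1 + 0.074)^5
FV = $22,000.00 × 1.4289644
FV = $31,437.22

FV = PV × (1 + r)^t = $31,437.22


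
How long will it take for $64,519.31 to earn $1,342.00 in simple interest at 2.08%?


Rearrange the simple interest formula for t:
I = P × r × t  ⇒  t = I / (P × r)
t = $1,342.00 / ($64,519.31 × 0.0208)
t = 1

t = I/(P×r) = 1 year


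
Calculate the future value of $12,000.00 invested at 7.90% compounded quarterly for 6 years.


Compound interest formula: A = P(1 + r/n)^(nt)
A = $12,000.00 × (1 + 0.079/4)^(4 × 6)
Growth factor: (1 + 0.079/4)^24 = 1.5990025
A = $12,000.00 × 1.5990025
A = $19,188.03

A = P(1 + r/n)^(nt) = $19,188.03


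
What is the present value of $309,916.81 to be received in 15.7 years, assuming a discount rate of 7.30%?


Present value formula: PV = FV / (1 + r)^t
PV = $309,916.81 / (1 + 0.073)^15.7
PV = $309,916.81 / 3.0228433
PV = $102,524.93

PV = FV / (1 + r)^t = $102,524.93


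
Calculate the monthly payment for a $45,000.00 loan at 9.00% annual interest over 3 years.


Loan payment formula: PMT = PV × r / (1 − (1 + r)^(−n))
Monthly rate r = 0.09/12 = 0.0075, n = 36 months
Denominator: 1 − (1 + 0.09/12)^(−36) = 0.235851
PMT = $45,000.00 × (0.09/12) / 0.235851
PMT = $1,430.99 per month

PMT = PV × r / (1-(1+r)^(-n)) = $1,430.99/month


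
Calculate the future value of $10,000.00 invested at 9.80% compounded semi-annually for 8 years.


Compound interest formula: A = P(1 + r/n)^(nt)
A = $10,000.00 × (1 + 0.098/2)^(2 × 8)
Growth factor: (1 + 0.098/2)^16 = 2.149848
A = $10,000.00 × 2.149848
A = $21,498.48

A = P(1 + r/n)^(nt) = $21,498.48


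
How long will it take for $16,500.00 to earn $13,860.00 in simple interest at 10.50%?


Rearrange the simple interest formula for t:
I = P × r × t  ⇒  t = I / (P × r)
t = $13,860.00 / ($16,500.00 × 0.105)
t = 8

t = I/(P×r) = 8 years


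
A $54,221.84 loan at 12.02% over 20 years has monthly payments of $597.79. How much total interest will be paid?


Total paid over the life of the loan = PMT × n.
Total paid = $597.79 × 240 = $143,469.60
Total interest = total paid − principal = $143,469.60 − $54,221.84 = $89,247.76

Total interest = (PMT × n) - PV = $89,247.76


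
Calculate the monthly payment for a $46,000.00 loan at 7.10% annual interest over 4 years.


Loan payment formula: PMT = PV × r / (1 − (1 + r)^(−n))
Monthly rate r = 0.071/12 ≈ 0.00591667, n = 48 months
Denominator: 1 − (1 + 0.071/12)^(−48) = 0.246603
PMT = $46,000.00 × (0.071/12) / 0.246603
PMT = $1,103.66 per month

PMT = PV × r / (1-(1+r)^(-n)) = $1,103.66/month


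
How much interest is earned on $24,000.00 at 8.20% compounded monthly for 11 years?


Compound interest earned = final amount − principal.
A = P(1 + r/n)^(nt) = $24,000.00 × (1 + 0.082/12)^(12 × 11) = $58,967.47
Interest = A − P = $58,967.47 − $24,000.00 = $34,967.47

Interest = A - P = $34,967.47


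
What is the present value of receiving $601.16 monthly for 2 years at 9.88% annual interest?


Present value of an ordinary annuity: PV = PMT × (1 − (1 + r)^(−n)) / r
Monthly rate r = 0.0988/12 ≈ 0.00823333, n = 24
PV = $601.16 × (1 − (1 + 0.0988/12)^(−24)) / (0.0988/12)
PV = $601.16 × 21.696887
PV = $13,043.30

PV = PMT × (1-(1+r)^(-n))/r = $13,043.30


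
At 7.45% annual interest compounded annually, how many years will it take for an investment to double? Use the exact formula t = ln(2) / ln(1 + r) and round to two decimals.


Doubling condition: (1 + r)^t = 2
Take ln of both sides: t × ln(1 + r) = ln(2)
t = ln(2) / ln(1 + r)
t = 0.693147 / 0.071855
t = 9.65

t = ln(2) / ln(1 + r) = 9.65 years


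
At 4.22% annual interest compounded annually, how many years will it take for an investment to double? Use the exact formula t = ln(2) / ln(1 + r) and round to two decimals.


Doubling condition: (1 + r)^t = 2
Take ln of both sides: t × ln(1 + r) = ln(2)
t = ln(2) / ln(1 + r)
t = 0.693147 / 0.041334
t = 16.77

t = ln(2) / ln(1 + r) = 16.77 years


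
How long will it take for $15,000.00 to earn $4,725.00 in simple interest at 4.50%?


Rearrange the simple interest formula for t:
I = P × r × t  ⇒  t = I / (P × r)
t = $4,725.00 / ($15,000.00 × 0.045)
t = 7

t = I/(P×r) = 7 years


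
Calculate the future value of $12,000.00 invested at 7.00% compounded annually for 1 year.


Compound interest formula: A = P(1 + r/n)^(nt)
A = $12,000.00 × (1 + 0.07/1)^(1 × 1)
Growth factor: (1 + 0.07/1)^1 = 1.070000
A = $12,000.00 × 1.070000
A = $12,840.00

A = P(1 + r/n)^(nt) = $12,840.00


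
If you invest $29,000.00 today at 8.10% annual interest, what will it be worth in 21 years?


Future value formula: FV = PV × (1 + r)^t
FV = $29,000.00 × (1 + 0.081)^21
FV = $29,000.00 × 5.1326254
FV = $148,846.14

FV = PV × (1 + r)^t = $148,846.14


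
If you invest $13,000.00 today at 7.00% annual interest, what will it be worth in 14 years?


Future value formula: FV = PV × (1 + r)^t
FV = $13,000.00 × (1 + 0.07)^14
FV = $13,000.00 × 2.578534
FV = $33,520.94

FV = PV × (1 + r)^t = $33,520.94


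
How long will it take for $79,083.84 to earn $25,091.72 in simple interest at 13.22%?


Rearrange the simple interest formula for t:
I = P × r × t  ⇒  t = I / (P × r)
t = $25,091.72 / ($79,083.84 × 0.1322)
t = 2.4

t = I/(P×r) = 2.4 years


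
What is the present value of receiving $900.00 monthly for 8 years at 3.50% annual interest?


Present value of an ordinary annuity: PV = PMT × (1 − (1 + r)^(−n)) / r
Monthly rate r = 0.035/12 ≈ 0.00291667, n = 96
PV = $900.00 × (1 − (1 + 0.035/12)^(−96)) / (0.035/12)
PV = $900.00 × 83.625663
PV = $75,263.10

PV = PMT × (1-(1+r)^(-n))/r = $75,263.10


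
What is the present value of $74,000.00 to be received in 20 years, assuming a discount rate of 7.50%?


Present value formula: PV = FV / (1 + r)^t
PV = $74,000.00 / (1 + 0.075)^20
PV = $74,000.00 / 4.247851
PV = $17,420.57

PV = FV / (1 + r)^t = $17,420.57


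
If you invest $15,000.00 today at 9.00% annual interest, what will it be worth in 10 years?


Future value formula: FV = PV × (1 + r)^t
FV = $15,000.00 × (1 + 0.09)^10
FV = $15,000.00 × 2.367364
FV = $35,510.46

FV = PV × (1 + r)^t = $35,510.46


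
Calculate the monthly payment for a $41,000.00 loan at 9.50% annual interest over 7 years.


Loan payment formula: PMT = PV × r / (1 − (1 + r)^(−n))
Monthly rate r = 0.095/12 ≈ 0.00791667, n = 84 months
Denominator: 1 − (1 + 0.095/12)^(−84) = 0.484378
PMT = $41,000.00 × (0.095/12) / 0.484378
PMT = $670.10 per month

PMT = PV × r / (1-(1+r)^(-n)) = $670.10/month


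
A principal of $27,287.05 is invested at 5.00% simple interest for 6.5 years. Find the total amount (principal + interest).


Total amount formula: A = P(1 + rt) = P + P·r·t
Interest: I = P × r × t = $27,287.05 × 0.05 × 6.5 = $8,868.29
A = P + I = $27,287.05 + $8,868.29 = $36,155.34

A = P + I = P(1 + rt) = $36,155.34


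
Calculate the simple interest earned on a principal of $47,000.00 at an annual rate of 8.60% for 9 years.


Simple interest formula: I = P × r × t
I = $47,000.00 × 0.086 × 9
I = $36,378.00

I = P × r × t = $36,378.00


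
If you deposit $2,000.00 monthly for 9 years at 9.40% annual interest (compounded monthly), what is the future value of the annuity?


Future value of an ordinary annuity: FV = PMT × ((1 + r)^n − 1) / r
Monthly rate r = 0.094/12 ≈ 0.00783333, n = 108
FV = $2,000.00 × ((1 + 0.094/12)^108 − 1) / (0.094/12)
FV = $2,000.00 × 168.847432
FV = $337,694.86

FV = PMT × ((1+r)^n - 1)/r = $337,694.86


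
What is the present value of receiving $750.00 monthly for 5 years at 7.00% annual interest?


Present value of an ordinary annuity: PV = PMT × (1 − (1 + r)^(−n)) / r
Monthly rate r = 0.07/12 ≈ 0.00583333, n = 60
PV = $750.00 × (1 − (1 + 0.07/12)^(−60)) / (0.07/12)
PV = $750.00 × 50.501994
PV = $37,876.50

PV = PMT × (1-(1+r)^(-n))/r = $37,876.50


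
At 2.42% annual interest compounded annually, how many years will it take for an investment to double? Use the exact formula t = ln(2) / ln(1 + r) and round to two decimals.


Doubling condition: (1 + r)^t = 2
Take ln of both sides: t × ln(1 + r) = ln(2)
t = ln(2) / ln(1 + r)
t = 0.693147 / 0.023912
t = 28.99

t = ln(2) / ln(1 + r) = 28.99 years


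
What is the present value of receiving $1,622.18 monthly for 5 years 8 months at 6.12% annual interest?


Present value of an ordinary annuity: PV = PMT × (1 − (1 + r)^(−n)) / r
Monthly rate r = 0.0612/12 = 0.0051, n = 68
PV = $1,622.18 × (1 − (1 + 0.0612/12)^(−68)) / (0.0612/12)
PV = $1,622.18 × 57.3392075
PV = $93,014.52

PV = PMT × (1-(1+r)^(-n))/r = $93,014.52


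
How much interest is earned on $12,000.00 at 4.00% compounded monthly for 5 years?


Compound interest earned = final amount − principal.
A = P(1 + r/n)^(nt) = $12,000.00 × (1 + 0.04/12)^(12 × 5) = $14,651.96
Interest = A − P = $14,651.96 − $12,000.00 = $2,651.96

Interest = A - P = $2,651.96


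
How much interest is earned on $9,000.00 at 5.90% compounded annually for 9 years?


Compound interest earned = final amount − principal.
A = P(1 + r/n)^(nt) = $9,000.00 × (1 + 0.059/1)^(1 × 9) = $15,076.70
Interest = A − P = $15,076.70 − $9,000.00 = $6,076.70

Interest = A - P = $6,076.70


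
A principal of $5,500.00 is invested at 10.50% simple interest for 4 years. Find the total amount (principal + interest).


Total amount formula: A = P(1 + rt) = P + P·r·t
Interest: I = P × r × t = $5,500.00 × 0.105 × 4 = $2,310.00
A = P + I = $5,500.00 + $2,310.00 = $7,810.00

A = P + I = P(1 + rt) = $7,810.00


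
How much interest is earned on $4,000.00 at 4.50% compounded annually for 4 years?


Compound interest earned = final amount − principal.
A = P(1 + r/n)^(nt) = $4,000.00 × (1 + 0.045/1)^(1 × 4) = $4,770.07
Interest = A − P = $4,770.07 − $4,000.00 = $770.07

Interest = A - P = $770.07


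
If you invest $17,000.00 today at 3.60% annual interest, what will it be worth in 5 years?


Future value formula: FV = PV × (1 + r)^t
FV = $17,000.00 × (1 + 0.036)^5
FV = $17,000.00 × 1.19343502
FV = $20,288.40

FV = PV × (1 + r)^t = $20,288.40


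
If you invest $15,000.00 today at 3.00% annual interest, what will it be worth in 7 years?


Future value formula: FV = PV × (1 + r)^t
FV = $15,000.00 × (1 + 0.03)^7
FV = $15,000.00 × 1.229874
FV = $18,448.11

FV = PV × (1 + r)^t = $18,448.11


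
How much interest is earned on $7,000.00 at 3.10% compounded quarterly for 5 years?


Compound interest earned = final amount − principal.
A = P(1 + r/n)^(nt) = $7,000.00 × (1 + 0.031/4)^(4 × 5) = $8,168.72
Interest = A − P = $8,168.72 − $7,000.00 = $1,168.72

Interest = A - P = $1,168.72


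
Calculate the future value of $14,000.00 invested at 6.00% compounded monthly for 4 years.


Compound interest formula: A = P(1 + r/n)^(nt)
A = $14,000.00 × (1 + 0.06/12)^(12 × 4)
Growth factor: (1 + 0.06/12)^48 = 1.270489
A = $14,000.00 × 1.270489
A = $17,786.85

A = P(1 + r/n)^(nt) = $17,786.85


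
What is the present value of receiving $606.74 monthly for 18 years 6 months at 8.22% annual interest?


Present value of an ordinary annuity: PV = PMT × (1 − (1 + r)^(−n)) / r
Monthly rate r = 0.0822/12 = 0.00685, n = 222
PV = $606.74 × (1 − (1 + 0.0822/12)^(−222)) / (0.0822/12)
PV = $606.74 × 113.913145
PV = $69,115.66

PV = PMT × (1-(1+r)^(-n))/r = $69,115.66


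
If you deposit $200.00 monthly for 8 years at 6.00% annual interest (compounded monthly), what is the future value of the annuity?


Future value of an ordinary annuity: FV = PMT × ((1 + r)^n − 1) / r
Monthly rate r = 0.06/12 = 0.005, n = 96
FV = $200.00 × ((1 + 0.06/12)^96 − 1) / (0.06/12)
FV = $200.00 × 122.828542
FV = $24,565.71

FV = PMT × ((1+r)^n - 1)/r = $24,565.71


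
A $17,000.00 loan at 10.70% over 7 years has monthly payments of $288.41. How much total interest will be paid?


Total paid over the life of the loan = PMT × n.
Total paid = $288.41 × 84 = $24,226.44
Total interest = total paid − principal = $24,226.44 − $17,000.00 = $7,226.44

Total interest = (PMT × n) - PV = $7,226.44


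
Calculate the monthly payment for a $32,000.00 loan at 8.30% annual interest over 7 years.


Loan payment formula: PMT = PV × r / (1 − (1 + r)^(−n))
Monthly rate r = 0.083/12 ≈ 0.00691667, n = 84 months
Denominator: 1 − (1 + 0.083/12)^(−84) = 0.439541
PMT = $32,000.00 × (0.083/12) / 0.439541
PMT = $503.56 per month

PMT = PV × r / (1-(1+r)^(-n)) = $503.56/month


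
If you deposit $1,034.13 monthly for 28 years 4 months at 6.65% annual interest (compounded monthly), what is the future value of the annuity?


Future value of an ordinary annuity: FV = PMT × ((1 + r)^n − 1) / r
Monthly rate r = 0.0665/12 ≈ 0.00554167, n = 340
FV = $1,034.13 × ((1 + 0.0665/12)^340 − 1) / (0.0665/12)
FV = $1,034.13 × 1000.913063
FV = $1,035,074.23

FV = PMT × ((1+r)^n - 1)/r = $1,035,074.23


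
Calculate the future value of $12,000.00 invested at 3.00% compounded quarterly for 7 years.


Compound interest formula: A = P(1 + r/n)^(nt)
A = $12,000.00 × (1 + 0.03/4)^(4 × 7)
Growth factor: (1 + 0.03/4)^28 = 1.232712
A = $12,000.00 × 1.232712
A = $14,792.54

A = P(1 + r/n)^(nt) = $14,792.54


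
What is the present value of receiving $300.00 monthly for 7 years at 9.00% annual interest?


Present value of an ordinary annuity: PV = PMT × (1 − (1 + r)^(−n)) / r
Monthly rate r = 0.09/12 = 0.0075, n = 84
PV = $300.00 × (1 − (1 + 0.09/12)^(−84)) / (0.09/12)
PV = $300.00 × 62.153965
PV = $18,646.19

PV = PMT × (1-(1+r)^(-n))/r = $18,646.19


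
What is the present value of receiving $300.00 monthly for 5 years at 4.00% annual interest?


Present value of an ordinary annuity: PV = PMT × (1 − (1 + r)^(−n)) / r
Monthly rate r = 0.04/12 ≈ 0.00333333, n = 60
PV = $300.00 × (1 − (1 + 0.04/12)^(−60)) / (0.04/12)
PV = $300.00 × 54.299069
PV = $16,289.72

PV = PMT × (1-(1+r)^(-n))/r = $16,289.72


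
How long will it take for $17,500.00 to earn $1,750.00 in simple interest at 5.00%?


Rearrange the simple interest formula for t:
I = P × r × t  ⇒  t = I / (P × r)
t = $1,750.00 / ($17,500.00 × 0.05)
t = 2

t = I/(P×r) = 2 years
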